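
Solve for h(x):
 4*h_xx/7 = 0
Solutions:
 h(x) = C1 + C2*x


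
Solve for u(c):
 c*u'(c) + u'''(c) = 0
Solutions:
 u(c) = C1 + Integral(C2*airyai(-c) + C3*airybi(-c), c)


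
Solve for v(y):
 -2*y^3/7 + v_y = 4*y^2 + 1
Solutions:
 v(y) = C1 + y^4/14 + 4*y^3/3 + y


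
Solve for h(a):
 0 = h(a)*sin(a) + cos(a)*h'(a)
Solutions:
 h(a) = C1*cos(a)


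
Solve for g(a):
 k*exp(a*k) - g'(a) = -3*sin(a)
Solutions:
 g(a) = C1 + exp(a*k) - 3*cos(a)


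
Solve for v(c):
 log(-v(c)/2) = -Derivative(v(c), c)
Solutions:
 Integral(1/(log(-_y) - log(2)), (_y, v(c))) = C1 - c


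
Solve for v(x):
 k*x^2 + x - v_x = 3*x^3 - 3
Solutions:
 v(x) = C1 + k*x^3/3 - 3*x^4/4 + x^2/2 + 3*x


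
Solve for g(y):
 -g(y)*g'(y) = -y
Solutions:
 g(y) = -sqrt(C1 + y^2)
 g(y) = sqrt(C1 + y^2)


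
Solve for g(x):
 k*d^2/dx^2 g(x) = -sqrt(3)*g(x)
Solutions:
 g(x) = C1*exp(-3^(1/4)*x*sqrt(-1/k)) + C2*exp(3^(1/4)*x*sqrt(-1/k))


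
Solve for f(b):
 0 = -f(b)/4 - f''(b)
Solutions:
 f(b) = C1*sin(b/2) + C2*cos(b/2)


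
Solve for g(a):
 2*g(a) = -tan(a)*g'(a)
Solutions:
 g(a) = C1/sin(a)^2


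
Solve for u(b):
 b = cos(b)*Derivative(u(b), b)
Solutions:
 u(b) = C1 + Integral(b/cos(b), b)


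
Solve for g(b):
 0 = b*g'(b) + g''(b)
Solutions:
 g(b) = C1 + C2*erf(sqrt(2)*b/2)


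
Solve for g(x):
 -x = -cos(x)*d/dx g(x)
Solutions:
 g(x) = C1 + Integral(x/cos(x), x)


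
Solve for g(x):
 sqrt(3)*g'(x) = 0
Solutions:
 g(x) = C1


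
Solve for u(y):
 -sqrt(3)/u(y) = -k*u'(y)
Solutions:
 u(y) = -sqrt(C1 + 2*sqrt(3)*y/k)
 u(y) = sqrt(C1 + 2*sqrt(3)*y/k)


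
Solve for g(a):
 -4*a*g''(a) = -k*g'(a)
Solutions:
 g(a) = C1 + a^(re(k)/4 + 1)*(C2*sin(log(a)*Abs(im(k))/4) + C3*cos(log(a)*im(k)/4))


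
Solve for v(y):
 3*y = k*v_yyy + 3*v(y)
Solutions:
 v(y) = C1*exp(3^(1/3)*y*(-1/k)^(1/3)) + C2*exp(y*(-1/k)^(1/3)*(-3^(1/3) + 3^(5/6)*I)/2) + C3*exp(-y*(-1/k)^(1/3)*(3^(1/3) + 3^(5/6)*I)/2) + y


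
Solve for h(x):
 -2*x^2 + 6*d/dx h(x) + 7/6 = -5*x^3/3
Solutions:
 h(x) = C1 - 5*x^4/72 + x^3/9 - 7*x/36


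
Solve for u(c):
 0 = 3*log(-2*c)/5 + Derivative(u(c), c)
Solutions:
 u(c) = C1 - 3*c*log(-c)/5 + 3*c*(1 - log(2))/5


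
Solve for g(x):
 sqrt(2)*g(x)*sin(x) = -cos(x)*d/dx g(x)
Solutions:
 g(x) = C1*cos(x)^(sqrt(2))


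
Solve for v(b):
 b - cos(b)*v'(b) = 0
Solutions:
 v(b) = C1 + Integral(b/cos(b), b)


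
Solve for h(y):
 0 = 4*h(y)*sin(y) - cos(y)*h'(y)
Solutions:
 h(y) = C1/cos(y)^4


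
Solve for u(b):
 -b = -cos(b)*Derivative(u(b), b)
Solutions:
 u(b) = C1 + Integral(b/cos(b), b)


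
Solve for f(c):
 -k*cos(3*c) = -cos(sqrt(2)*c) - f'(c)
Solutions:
 f(c) = C1 + k*sin(3*c)/3 - sqrt(2)*sin(sqrt(2)*c)/2


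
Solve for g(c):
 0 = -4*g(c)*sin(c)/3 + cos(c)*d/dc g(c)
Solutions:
 g(c) = C1/cos(c)^(4/3)


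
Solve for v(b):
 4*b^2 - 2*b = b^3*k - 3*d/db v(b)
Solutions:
 v(b) = C1 + b^4*k/12 - 4*b^3/9 + b^2/3


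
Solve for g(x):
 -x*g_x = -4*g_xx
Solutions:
 g(x) = C1 + C2*erfi(sqrt(2)*x/4)


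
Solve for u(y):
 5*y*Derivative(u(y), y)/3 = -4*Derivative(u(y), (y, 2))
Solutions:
 u(y) = C1 + C2*erf(sqrt(30)*y/12)


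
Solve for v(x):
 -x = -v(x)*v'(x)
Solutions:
 v(x) = -sqrt(C1 + x^2)
 v(x) = sqrt(C1 + x^2)


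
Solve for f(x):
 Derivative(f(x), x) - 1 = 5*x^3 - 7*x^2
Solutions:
 f(x) = C1 + 5*x^4/4 - 7*x^3/3 + x


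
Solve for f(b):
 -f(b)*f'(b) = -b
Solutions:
 f(b) = -sqrt(C1 + b^2)
 f(b) = sqrt(C1 + b^2)


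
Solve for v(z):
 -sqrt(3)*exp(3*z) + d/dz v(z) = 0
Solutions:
 v(z) = C1 + sqrt(3)*exp(3*z)/3


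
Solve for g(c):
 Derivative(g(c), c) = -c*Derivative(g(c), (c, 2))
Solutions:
 g(c) = C1 + C2*log(c)


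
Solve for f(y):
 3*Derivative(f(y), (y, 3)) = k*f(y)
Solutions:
 f(y) = C1*exp(3^(2/3)*k^(1/3)*y/3) + C2*exp(k^(1/3)*y*(-3^(2/3) + 3*3^(1/6)*I)/6) + C3*exp(-k^(1/3)*y*(3^(2/3) + 3*3^(1/6)*I)/6)


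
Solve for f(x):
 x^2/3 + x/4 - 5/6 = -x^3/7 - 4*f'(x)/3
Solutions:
 f(x) = C1 - 3*x^4/112 - x^3/12 - 3*x^2/32 + 5*x/8


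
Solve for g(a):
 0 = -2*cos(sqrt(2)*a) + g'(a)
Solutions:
 g(a) = C1 + sqrt(2)*sin(sqrt(2)*a)


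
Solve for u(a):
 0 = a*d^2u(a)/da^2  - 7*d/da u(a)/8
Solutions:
 u(a) = C1 + C2*a^(15/8)


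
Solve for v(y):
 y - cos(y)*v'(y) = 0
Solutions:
 v(y) = C1 + Integral(y/cos(y), y)


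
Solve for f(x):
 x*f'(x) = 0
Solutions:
 f(x) = C1


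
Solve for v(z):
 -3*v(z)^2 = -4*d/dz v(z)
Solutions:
 v(z) = -4/(C1 + 3*z)


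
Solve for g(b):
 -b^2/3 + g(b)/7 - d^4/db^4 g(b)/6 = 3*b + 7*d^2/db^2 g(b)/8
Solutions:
 g(b) = C1*exp(-sqrt(14)*b*sqrt(-147 + sqrt(24297))/28) + C2*exp(sqrt(14)*b*sqrt(-147 + sqrt(24297))/28) + C3*sin(sqrt(14)*b*sqrt(147 + sqrt(24297))/28) + C4*cos(sqrt(14)*b*sqrt(147 + sqrt(24297))/28) + 7*b^2/3 + 21*b + 343/12


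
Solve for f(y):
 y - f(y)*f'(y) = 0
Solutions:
 f(y) = -sqrt(C1 + y^2)
 f(y) = sqrt(C1 + y^2)


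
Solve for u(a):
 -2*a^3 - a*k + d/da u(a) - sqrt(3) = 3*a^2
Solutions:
 u(a) = C1 + a^4/2 + a^3 + a^2*k/2 + sqrt(3)*a


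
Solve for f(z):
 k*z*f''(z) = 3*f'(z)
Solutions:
 f(z) = C1 + z^(((re(k) + 3)*re(k) + im(k)^2)/(re(k)^2 + im(k)^2))*(C2*sin(3*log(z)*Abs(im(k))/(re(k)^2 + im(k)^2)) + C3*cos(3*log(z)*im(k)/(re(k)^2 + im(k)^2)))


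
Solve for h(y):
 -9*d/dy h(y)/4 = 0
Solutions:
 h(y) = C1


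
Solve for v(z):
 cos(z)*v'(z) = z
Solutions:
 v(z) = C1 + Integral(z/cos(z), z)


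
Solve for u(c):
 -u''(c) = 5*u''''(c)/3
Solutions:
 u(c) = C1 + C2*c + C3*sin(sqrt(15)*c/5) + C4*cos(sqrt(15)*c/5)


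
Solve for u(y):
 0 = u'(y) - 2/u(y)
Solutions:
 u(y) = -sqrt(C1 + 4*y)
 u(y) = sqrt(C1 + 4*y)


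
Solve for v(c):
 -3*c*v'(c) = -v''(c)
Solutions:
 v(c) = C1 + C2*erfi(sqrt(6)*c/2)


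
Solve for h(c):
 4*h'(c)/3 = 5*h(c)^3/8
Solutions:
 h(c) = -4*sqrt(-1/(C1 + 15*c))
 h(c) = 4*sqrt(-1/(C1 + 15*c))


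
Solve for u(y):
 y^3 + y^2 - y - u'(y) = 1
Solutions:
 u(y) = C1 + y^4/4 + y^3/3 - y^2/2 - y


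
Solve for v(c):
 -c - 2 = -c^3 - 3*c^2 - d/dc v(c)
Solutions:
 v(c) = C1 - c^4/4 - c^3 + c^2/2 + 2*c


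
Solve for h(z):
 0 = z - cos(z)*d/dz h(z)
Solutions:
 h(z) = C1 + Integral(z/cos(z), z)


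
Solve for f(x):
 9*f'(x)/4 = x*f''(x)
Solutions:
 f(x) = C1 + C2*x^(13/4)


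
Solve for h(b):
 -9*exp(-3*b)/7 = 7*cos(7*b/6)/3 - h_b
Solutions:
 h(b) = C1 + 2*sin(7*b/6) - 3*exp(-3*b)/7


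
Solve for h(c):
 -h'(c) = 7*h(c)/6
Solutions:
 h(c) = C1*exp(-7*c/6)


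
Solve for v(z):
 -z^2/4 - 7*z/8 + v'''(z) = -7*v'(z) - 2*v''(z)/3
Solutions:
 v(z) = C1 + z^3/84 + 139*z^2/2352 - 265*z/12348 + (C2*sin(sqrt(62)*z/3) + C3*cos(sqrt(62)*z/3))*exp(-z/3)


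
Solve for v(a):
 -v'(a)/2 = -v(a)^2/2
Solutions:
 v(a) = -1/(C1 + a)


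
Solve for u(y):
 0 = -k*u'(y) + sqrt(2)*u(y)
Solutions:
 u(y) = C1*exp(sqrt(2)*y/k)


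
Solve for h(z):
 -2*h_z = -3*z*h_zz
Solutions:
 h(z) = C1 + C2*z^(5/3)


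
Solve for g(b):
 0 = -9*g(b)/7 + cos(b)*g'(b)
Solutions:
 g(b) = C1*(sin(b) + 1)^(9/14)/(sin(b) - 1)^(9/14)


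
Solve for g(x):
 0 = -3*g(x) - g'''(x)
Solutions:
 g(x) = C3*exp(-3^(1/3)*x) + (C1*sin(3^(5/6)*x/2) + C2*cos(3^(5/6)*x/2))*exp(3^(1/3)*x/2)


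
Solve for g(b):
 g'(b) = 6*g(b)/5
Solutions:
 g(b) = C1*exp(6*b/5)


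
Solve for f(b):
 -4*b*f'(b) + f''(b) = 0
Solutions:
 f(b) = C1 + C2*erfi(sqrt(2)*b)


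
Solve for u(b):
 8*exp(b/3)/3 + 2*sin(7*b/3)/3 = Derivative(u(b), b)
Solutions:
 u(b) = C1 + 8*exp(b/3) - 2*cos(7*b/3)/7


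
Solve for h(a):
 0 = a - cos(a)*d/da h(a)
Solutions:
 h(a) = C1 + Integral(a/cos(a), a)


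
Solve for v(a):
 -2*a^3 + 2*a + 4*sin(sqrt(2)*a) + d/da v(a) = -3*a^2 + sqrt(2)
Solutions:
 v(a) = C1 + a^4/2 - a^3 - a^2 + sqrt(2)*a + 2*sqrt(2)*cos(sqrt(2)*a)


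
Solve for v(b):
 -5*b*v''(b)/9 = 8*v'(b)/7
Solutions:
 v(b) = C1 + C2/b^(37/35)


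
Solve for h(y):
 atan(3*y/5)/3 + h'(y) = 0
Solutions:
 h(y) = C1 - y*atan(3*y/5)/3 + 5*log(9*y^2 + 25)/18


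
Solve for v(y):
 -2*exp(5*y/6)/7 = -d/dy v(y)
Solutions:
 v(y) = C1 + 12*exp(5*y/6)/35


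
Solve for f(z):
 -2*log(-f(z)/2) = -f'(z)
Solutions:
 -Integral(1/(log(-_y) - log(2)), (_y, f(z)))/2 = C1 - z


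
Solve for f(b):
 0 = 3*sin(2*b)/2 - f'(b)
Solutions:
 f(b) = C1 - 3*cos(2*b)/4


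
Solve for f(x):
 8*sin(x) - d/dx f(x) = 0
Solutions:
 f(x) = C1 - 8*cos(x)


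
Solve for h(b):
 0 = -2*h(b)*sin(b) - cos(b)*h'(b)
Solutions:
 h(b) = C1*cos(b)^2


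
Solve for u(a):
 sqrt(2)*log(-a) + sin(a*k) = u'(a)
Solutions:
 u(a) = C1 + sqrt(2)*a*(log(-a) - 1) + Piecewise((-cos(a*k)/k, Ne(k, 0)), (0, True))


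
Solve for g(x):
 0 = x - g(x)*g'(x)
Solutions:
 g(x) = -sqrt(C1 + x^2)
 g(x) = sqrt(C1 + x^2)


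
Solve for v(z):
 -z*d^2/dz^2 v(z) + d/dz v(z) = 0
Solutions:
 v(z) = C1 + C2*z^2


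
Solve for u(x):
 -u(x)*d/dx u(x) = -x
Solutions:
 u(x) = -sqrt(C1 + x^2)
 u(x) = sqrt(C1 + x^2)


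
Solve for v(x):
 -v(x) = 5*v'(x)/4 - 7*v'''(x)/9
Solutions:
 v(x) = C1*exp(-21^(1/3)*x*(5*21^(1/3)/(sqrt(4431) + 84)^(1/3) + (sqrt(4431) + 84)^(1/3))/28)*sin(3^(1/6)*7^(1/3)*x*(-3^(2/3)*(sqrt(4431) + 84)^(1/3) + 15*7^(1/3)/(sqrt(4431) + 84)^(1/3))/28) + C2*exp(-21^(1/3)*x*(5*21^(1/3)/(sqrt(4431) + 84)^(1/3) + (sqrt(4431) + 84)^(1/3))/28)*cos(3^(1/6)*7^(1/3)*x*(-3^(2/3)*(sqrt(4431) + 84)^(1/3) + 15*7^(1/3)/(sqrt(4431) + 84)^(1/3))/28) + C3*exp(21^(1/3)*x*(5*21^(1/3)/(sqrt(4431) + 84)^(1/3) + (sqrt(4431) + 84)^(1/3))/14)


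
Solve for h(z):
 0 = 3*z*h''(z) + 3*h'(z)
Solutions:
 h(z) = C1 + C2*log(z)


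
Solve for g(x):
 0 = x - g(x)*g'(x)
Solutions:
 g(x) = -sqrt(C1 + x^2)
 g(x) = sqrt(C1 + x^2)


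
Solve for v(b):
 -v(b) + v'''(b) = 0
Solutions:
 v(b) = C3*exp(b) + (C1*sin(sqrt(3)*b/2) + C2*cos(sqrt(3)*b/2))*exp(-b/2)


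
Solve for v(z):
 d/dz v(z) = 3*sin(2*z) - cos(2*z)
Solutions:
 v(z) = C1 - sin(2*z)/2 - 3*cos(2*z)/2


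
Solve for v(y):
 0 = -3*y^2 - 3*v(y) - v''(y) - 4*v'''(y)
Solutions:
 v(y) = C3*exp(-y) - y^2 + (C1*sin(sqrt(39)*y/8) + C2*cos(sqrt(39)*y/8))*exp(3*y/8) + 2/3


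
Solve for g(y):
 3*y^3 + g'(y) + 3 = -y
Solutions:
 g(y) = C1 - 3*y^4/4 - y^2/2 - 3*y


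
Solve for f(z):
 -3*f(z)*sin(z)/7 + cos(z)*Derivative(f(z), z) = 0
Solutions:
 f(z) = C1/cos(z)^(3/7)


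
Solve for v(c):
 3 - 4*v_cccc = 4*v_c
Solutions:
 v(c) = C1 + C4*exp(-c) + 3*c/4 + (C2*sin(sqrt(3)*c/2) + C3*cos(sqrt(3)*c/2))*exp(c/2)


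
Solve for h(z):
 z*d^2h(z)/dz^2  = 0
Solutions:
 h(z) = C1 + C2*z


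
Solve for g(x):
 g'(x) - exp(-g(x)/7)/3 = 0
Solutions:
 g(x) = 7*log(C1 + x/21)


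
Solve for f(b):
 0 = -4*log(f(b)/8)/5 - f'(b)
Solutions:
 -5*Integral(1/(-log(_y) + 3*log(2)), (_y, f(b)))/4 = C1 - b


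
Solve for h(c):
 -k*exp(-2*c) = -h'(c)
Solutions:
 h(c) = C1 - k*exp(-2*c)/2


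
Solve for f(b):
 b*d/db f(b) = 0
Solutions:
 f(b) = C1


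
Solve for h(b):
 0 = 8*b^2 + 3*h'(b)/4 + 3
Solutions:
 h(b) = C1 - 32*b^3/9 - 4*b


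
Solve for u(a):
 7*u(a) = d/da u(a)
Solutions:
 u(a) = C1*exp(7*a)


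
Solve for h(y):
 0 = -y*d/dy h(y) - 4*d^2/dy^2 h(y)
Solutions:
 h(y) = C1 + C2*erf(sqrt(2)*y/4)


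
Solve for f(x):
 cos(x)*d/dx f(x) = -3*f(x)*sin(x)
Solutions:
 f(x) = C1*cos(x)^3


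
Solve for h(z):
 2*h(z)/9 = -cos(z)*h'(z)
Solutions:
 h(z) = C1*(sin(z) - 1)^(1/9)/(sin(z) + 1)^(1/9)


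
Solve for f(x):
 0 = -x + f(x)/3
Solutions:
 f(x) = 3*x


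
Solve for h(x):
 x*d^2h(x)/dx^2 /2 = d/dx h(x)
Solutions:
 h(x) = C1 + C2*x^3


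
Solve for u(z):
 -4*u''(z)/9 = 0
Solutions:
 u(z) = C1 + C2*z


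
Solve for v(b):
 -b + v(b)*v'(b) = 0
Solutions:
 v(b) = -sqrt(C1 + b^2)
 v(b) = sqrt(C1 + b^2)


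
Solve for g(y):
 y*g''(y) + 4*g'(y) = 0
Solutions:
 g(y) = C1 + C2/y^3


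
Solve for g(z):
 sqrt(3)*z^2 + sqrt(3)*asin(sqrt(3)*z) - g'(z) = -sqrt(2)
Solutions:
 g(z) = C1 + sqrt(3)*z^3/3 + sqrt(2)*z + sqrt(3)*(z*asin(sqrt(3)*z) + sqrt(3)*sqrt(1 - 3*z^2)/3)


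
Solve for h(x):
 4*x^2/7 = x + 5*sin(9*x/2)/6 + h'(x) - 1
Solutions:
 h(x) = C1 + 4*x^3/21 - x^2/2 + x + 5*cos(9*x/2)/27


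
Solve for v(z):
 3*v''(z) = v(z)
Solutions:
 v(z) = C1*exp(-sqrt(3)*z/3) + C2*exp(sqrt(3)*z/3)


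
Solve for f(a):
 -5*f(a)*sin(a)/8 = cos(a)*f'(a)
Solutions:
 f(a) = C1*cos(a)^(5/8)


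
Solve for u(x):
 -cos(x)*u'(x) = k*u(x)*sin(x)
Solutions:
 u(x) = C1*exp(k*log(cos(x)))


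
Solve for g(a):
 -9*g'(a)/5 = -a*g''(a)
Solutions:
 g(a) = C1 + C2*a^(14/5)


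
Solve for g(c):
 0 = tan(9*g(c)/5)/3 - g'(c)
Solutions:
 g(c) = -5*asin(C1*exp(3*c/5))/9 + 5*pi/9
 g(c) = 5*asin(C1*exp(3*c/5))/9


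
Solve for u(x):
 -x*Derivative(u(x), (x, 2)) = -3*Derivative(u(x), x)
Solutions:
 u(x) = C1 + C2*x^4


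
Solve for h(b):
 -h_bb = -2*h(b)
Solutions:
 h(b) = C1*exp(-sqrt(2)*b) + C2*exp(sqrt(2)*b)


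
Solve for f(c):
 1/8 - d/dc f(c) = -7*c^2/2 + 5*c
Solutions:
 f(c) = C1 + 7*c^3/6 - 5*c^2/2 + c/8


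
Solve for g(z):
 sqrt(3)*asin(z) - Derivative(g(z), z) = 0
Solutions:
 g(z) = C1 + sqrt(3)*(z*asin(z) + sqrt(1 - z^2))


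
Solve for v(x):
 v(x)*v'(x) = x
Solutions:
 v(x) = -sqrt(C1 + x^2)
 v(x) = sqrt(C1 + x^2)


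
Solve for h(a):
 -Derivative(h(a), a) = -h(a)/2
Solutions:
 h(a) = C1*exp(a/2)


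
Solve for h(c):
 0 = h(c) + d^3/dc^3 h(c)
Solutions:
 h(c) = C3*exp(-c) + (C1*sin(sqrt(3)*c/2) + C2*cos(sqrt(3)*c/2))*exp(c/2)


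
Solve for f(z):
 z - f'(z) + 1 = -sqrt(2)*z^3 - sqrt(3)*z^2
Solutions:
 f(z) = C1 + sqrt(2)*z^4/4 + sqrt(3)*z^3/3 + z^2/2 + z


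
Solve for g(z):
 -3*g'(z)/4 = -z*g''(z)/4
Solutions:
 g(z) = C1 + C2*z^4


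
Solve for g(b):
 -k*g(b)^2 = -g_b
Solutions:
 g(b) = -1/(C1 + b*k)


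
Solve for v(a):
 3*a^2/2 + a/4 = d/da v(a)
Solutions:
 v(a) = C1 + a^3/2 + a^2/8


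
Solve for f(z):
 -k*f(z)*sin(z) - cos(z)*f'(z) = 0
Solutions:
 f(z) = C1*exp(k*log(cos(z)))


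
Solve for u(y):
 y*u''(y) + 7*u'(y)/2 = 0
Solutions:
 u(y) = C1 + C2/y^(5/2)


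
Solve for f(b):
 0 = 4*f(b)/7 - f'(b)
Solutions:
 f(b) = C1*exp(4*b/7)


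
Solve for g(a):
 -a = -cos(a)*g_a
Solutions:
 g(a) = C1 + Integral(a/cos(a), a)


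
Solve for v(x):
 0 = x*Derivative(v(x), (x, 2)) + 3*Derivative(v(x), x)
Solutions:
 v(x) = C1 + C2/x^2


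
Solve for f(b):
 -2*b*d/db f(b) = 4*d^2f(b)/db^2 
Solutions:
 f(b) = C1 + C2*erf(b/2)


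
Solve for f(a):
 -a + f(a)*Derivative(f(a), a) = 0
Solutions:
 f(a) = -sqrt(C1 + a^2)
 f(a) = sqrt(C1 + a^2)


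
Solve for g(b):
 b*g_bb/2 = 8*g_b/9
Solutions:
 g(b) = C1 + C2*b^(25/9)


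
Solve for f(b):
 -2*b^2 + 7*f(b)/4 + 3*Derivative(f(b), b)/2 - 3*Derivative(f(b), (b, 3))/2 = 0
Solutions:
 f(b) = C1*exp(-6^(1/3)*b*(2*6^(1/3)/(sqrt(393) + 21)^(1/3) + (sqrt(393) + 21)^(1/3))/12)*sin(2^(1/3)*3^(1/6)*b*(-3^(2/3)*(sqrt(393) + 21)^(1/3) + 6*2^(1/3)/(sqrt(393) + 21)^(1/3))/12) + C2*exp(-6^(1/3)*b*(2*6^(1/3)/(sqrt(393) + 21)^(1/3) + (sqrt(393) + 21)^(1/3))/12)*cos(2^(1/3)*3^(1/6)*b*(-3^(2/3)*(sqrt(393) + 21)^(1/3) + 6*2^(1/3)/(sqrt(393) + 21)^(1/3))/12) + C3*exp(6^(1/3)*b*(2*6^(1/3)/(sqrt(393) + 21)^(1/3) + (sqrt(393) + 21)^(1/3))/6) + 8*b^2/7 - 96*b/49 + 576/343


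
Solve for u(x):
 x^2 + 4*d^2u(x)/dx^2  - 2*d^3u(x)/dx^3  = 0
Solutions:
 u(x) = C1 + C2*x + C3*exp(2*x) - x^4/48 - x^3/24 - x^2/16


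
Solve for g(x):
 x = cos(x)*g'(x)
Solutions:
 g(x) = C1 + Integral(x/cos(x), x)


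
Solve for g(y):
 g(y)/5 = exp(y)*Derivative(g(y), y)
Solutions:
 g(y) = C1*exp(-exp(-y)/5)


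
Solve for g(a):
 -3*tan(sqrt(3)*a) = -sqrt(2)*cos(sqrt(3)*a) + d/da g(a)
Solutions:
 g(a) = C1 + sqrt(3)*log(cos(sqrt(3)*a)) + sqrt(6)*sin(sqrt(3)*a)/3


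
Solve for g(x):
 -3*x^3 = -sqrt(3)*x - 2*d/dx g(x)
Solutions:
 g(x) = C1 + 3*x^4/8 - sqrt(3)*x^2/4


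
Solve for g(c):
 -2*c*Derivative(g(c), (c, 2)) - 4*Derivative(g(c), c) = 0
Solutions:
 g(c) = C1 + C2/c


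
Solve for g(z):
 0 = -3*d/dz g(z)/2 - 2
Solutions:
 g(z) = C1 - 4*z/3


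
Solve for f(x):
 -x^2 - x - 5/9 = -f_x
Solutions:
 f(x) = C1 + x^3/3 + x^2/2 + 5*x/9


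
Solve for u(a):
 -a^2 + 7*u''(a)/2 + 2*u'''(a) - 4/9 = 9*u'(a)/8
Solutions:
 u(a) = C1 + C2*exp(a*(-7 + sqrt(85))/8) + C3*exp(-a*(7 + sqrt(85))/8) - 8*a^3/27 - 224*a^2/81 - 15136*a/729


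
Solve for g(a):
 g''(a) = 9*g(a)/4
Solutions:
 g(a) = C1*exp(-3*a/2) + C2*exp(3*a/2)


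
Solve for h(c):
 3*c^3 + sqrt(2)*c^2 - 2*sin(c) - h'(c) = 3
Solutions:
 h(c) = C1 + 3*c^4/4 + sqrt(2)*c^3/3 - 3*c + 2*cos(c)


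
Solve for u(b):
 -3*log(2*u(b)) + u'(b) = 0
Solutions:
 -Integral(1/(log(_y) + log(2)), (_y, u(b)))/3 = C1 - b


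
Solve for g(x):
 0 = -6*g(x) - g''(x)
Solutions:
 g(x) = C1*sin(sqrt(6)*x) + C2*cos(sqrt(6)*x)


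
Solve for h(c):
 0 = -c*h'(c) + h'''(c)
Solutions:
 h(c) = C1 + Integral(C2*airyai(c) + C3*airybi(c), c)


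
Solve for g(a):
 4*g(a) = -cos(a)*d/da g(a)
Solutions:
 g(a) = C1*(sin(a)^2 - 2*sin(a) + 1)/(sin(a)^2 + 2*sin(a) + 1)


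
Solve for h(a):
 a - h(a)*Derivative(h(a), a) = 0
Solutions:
 h(a) = -sqrt(C1 + a^2)
 h(a) = sqrt(C1 + a^2)


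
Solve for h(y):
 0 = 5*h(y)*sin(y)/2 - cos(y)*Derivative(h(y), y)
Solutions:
 h(y) = C1/cos(y)^(5/2)


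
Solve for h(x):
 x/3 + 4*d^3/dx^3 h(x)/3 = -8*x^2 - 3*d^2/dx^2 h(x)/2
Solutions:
 h(x) = C1 + C2*x + C3*exp(-9*x/8) - 4*x^4/9 + 125*x^3/81 - 1000*x^2/243


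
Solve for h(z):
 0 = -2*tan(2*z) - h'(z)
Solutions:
 h(z) = C1 + log(cos(2*z))


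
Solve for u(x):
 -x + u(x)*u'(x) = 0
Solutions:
 u(x) = -sqrt(C1 + x^2)
 u(x) = sqrt(C1 + x^2)


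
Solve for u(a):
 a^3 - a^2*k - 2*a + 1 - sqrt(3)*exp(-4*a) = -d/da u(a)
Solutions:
 u(a) = C1 - a^4/4 + a^3*k/3 + a^2 - a - sqrt(3)*exp(-4*a)/4


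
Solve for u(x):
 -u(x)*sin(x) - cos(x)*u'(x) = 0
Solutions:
 u(x) = C1*cos(x)


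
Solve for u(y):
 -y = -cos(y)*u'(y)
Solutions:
 u(y) = C1 + Integral(y/cos(y), y)


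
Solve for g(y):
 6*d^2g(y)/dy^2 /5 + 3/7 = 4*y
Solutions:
 g(y) = C1 + C2*y + 5*y^3/9 - 5*y^2/28


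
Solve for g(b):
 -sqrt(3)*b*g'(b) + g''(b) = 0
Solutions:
 g(b) = C1 + C2*erfi(sqrt(2)*3^(1/4)*b/2)


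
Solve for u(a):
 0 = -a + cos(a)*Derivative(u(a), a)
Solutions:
 u(a) = C1 + Integral(a/cos(a), a)


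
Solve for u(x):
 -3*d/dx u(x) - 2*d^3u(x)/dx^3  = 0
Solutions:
 u(x) = C1 + C2*sin(sqrt(6)*x/2) + C3*cos(sqrt(6)*x/2)


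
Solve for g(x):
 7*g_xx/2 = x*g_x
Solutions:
 g(x) = C1 + C2*erfi(sqrt(7)*x/7)


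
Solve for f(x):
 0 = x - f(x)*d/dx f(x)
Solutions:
 f(x) = -sqrt(C1 + x^2)
 f(x) = sqrt(C1 + x^2)


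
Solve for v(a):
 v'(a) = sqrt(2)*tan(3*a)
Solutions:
 v(a) = C1 - sqrt(2)*log(cos(3*a))/3


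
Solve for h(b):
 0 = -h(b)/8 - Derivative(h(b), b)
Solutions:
 h(b) = C1*exp(-b/8)


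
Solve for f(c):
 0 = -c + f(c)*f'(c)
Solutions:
 f(c) = -sqrt(C1 + c^2)
 f(c) = sqrt(C1 + c^2)


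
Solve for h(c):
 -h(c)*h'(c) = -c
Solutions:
 h(c) = -sqrt(C1 + c^2)
 h(c) = sqrt(C1 + c^2)


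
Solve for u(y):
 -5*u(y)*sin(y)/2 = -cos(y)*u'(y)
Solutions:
 u(y) = C1/cos(y)^(5/2)


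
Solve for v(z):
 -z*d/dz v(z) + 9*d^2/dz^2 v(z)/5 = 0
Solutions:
 v(z) = C1 + C2*erfi(sqrt(10)*z/6)


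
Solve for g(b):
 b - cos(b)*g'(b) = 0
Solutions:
 g(b) = C1 + Integral(b/cos(b), b)


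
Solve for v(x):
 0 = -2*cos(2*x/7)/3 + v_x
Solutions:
 v(x) = C1 + 7*sin(2*x/7)/3


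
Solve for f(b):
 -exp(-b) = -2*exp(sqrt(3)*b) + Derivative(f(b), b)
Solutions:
 f(b) = C1 + 2*sqrt(3)*exp(sqrt(3)*b)/3 + exp(-b)


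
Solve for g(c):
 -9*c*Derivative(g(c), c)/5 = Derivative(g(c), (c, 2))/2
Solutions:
 g(c) = C1 + C2*erf(3*sqrt(5)*c/5)


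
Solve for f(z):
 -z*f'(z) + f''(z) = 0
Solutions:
 f(z) = C1 + C2*erfi(sqrt(2)*z/2)


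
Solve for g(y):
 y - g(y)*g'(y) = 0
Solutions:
 g(y) = -sqrt(C1 + y^2)
 g(y) = sqrt(C1 + y^2)


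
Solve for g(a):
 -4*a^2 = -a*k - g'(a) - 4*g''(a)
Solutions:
 g(a) = C1 + C2*exp(-a/4) + 4*a^3/3 - a^2*k/2 - 16*a^2 + 4*a*k + 128*a


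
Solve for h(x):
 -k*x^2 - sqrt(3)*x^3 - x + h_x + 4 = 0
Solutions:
 h(x) = C1 + k*x^3/3 + sqrt(3)*x^4/4 + x^2/2 - 4*x


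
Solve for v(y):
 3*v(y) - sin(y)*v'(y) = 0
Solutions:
 v(y) = C1*(cos(y) - 1)^(3/2)/(cos(y) + 1)^(3/2)


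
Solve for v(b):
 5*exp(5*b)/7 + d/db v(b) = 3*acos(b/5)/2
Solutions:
 v(b) = C1 + 3*b*acos(b/5)/2 - 3*sqrt(25 - b^2)/2 - exp(5*b)/7


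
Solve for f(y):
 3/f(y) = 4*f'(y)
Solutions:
 f(y) = -sqrt(C1 + 6*y)/2
 f(y) = sqrt(C1 + 6*y)/2


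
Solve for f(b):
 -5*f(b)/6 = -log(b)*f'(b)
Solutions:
 f(b) = C1*exp(5*li(b)/6)


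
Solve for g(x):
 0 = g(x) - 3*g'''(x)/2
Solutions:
 g(x) = C3*exp(2^(1/3)*3^(2/3)*x/3) + (C1*sin(2^(1/3)*3^(1/6)*x/2) + C2*cos(2^(1/3)*3^(1/6)*x/2))*exp(-2^(1/3)*3^(2/3)*x/6)


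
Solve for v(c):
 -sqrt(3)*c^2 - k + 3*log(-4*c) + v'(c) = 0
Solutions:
 v(c) = C1 + sqrt(3)*c^3/3 + c*(k - 6*log(2) + 3) - 3*c*log(-c)


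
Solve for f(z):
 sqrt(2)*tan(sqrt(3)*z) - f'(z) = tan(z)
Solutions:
 f(z) = C1 + log(cos(z)) - sqrt(6)*log(cos(sqrt(3)*z))/3


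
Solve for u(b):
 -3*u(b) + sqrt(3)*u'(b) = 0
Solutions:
 u(b) = C1*exp(sqrt(3)*b)


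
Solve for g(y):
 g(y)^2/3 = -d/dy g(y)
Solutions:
 g(y) = 3/(C1 + y)


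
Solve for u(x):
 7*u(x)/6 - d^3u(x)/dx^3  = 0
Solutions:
 u(x) = C3*exp(6^(2/3)*7^(1/3)*x/6) + (C1*sin(2^(2/3)*3^(1/6)*7^(1/3)*x/4) + C2*cos(2^(2/3)*3^(1/6)*7^(1/3)*x/4))*exp(-6^(2/3)*7^(1/3)*x/12)


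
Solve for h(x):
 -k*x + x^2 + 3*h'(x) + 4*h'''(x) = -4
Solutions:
 h(x) = C1 + C2*sin(sqrt(3)*x/2) + C3*cos(sqrt(3)*x/2) + k*x^2/6 - x^3/9 - 4*x/9


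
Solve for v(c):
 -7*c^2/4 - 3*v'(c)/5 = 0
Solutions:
 v(c) = C1 - 35*c^3/36


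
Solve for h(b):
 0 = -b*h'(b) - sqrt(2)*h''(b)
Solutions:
 h(b) = C1 + C2*erf(2^(1/4)*b/2)


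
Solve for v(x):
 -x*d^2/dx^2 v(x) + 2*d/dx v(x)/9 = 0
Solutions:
 v(x) = C1 + C2*x^(11/9)


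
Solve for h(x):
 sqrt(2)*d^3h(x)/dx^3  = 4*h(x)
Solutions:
 h(x) = C3*exp(sqrt(2)*x) + (C1*sin(sqrt(6)*x/2) + C2*cos(sqrt(6)*x/2))*exp(-sqrt(2)*x/2)


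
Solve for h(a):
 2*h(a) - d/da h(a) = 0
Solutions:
 h(a) = C1*exp(2*a)


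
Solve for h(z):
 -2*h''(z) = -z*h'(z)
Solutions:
 h(z) = C1 + C2*erfi(z/2)


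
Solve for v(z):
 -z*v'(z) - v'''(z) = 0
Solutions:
 v(z) = C1 + Integral(C2*airyai(-z) + C3*airybi(-z), z)


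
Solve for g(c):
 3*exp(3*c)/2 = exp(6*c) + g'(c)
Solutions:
 g(c) = C1 - exp(6*c)/6 + exp(3*c)/2


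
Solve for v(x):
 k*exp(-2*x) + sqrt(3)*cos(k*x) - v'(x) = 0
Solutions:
 v(x) = C1 - k*exp(-2*x)/2 + sqrt(3)*sin(k*x)/k


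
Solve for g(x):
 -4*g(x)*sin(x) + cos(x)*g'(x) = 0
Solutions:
 g(x) = C1/cos(x)^4


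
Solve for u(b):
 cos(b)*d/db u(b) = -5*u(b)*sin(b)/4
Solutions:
 u(b) = C1*cos(b)^(5/4)


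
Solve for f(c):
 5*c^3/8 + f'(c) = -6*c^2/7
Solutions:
 f(c) = C1 - 5*c^4/32 - 2*c^3/7


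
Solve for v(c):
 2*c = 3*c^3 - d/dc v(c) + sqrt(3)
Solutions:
 v(c) = C1 + 3*c^4/4 - c^2 + sqrt(3)*c


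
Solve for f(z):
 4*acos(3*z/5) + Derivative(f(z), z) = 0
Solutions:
 f(z) = C1 - 4*z*acos(3*z/5) + 4*sqrt(25 - 9*z^2)/3


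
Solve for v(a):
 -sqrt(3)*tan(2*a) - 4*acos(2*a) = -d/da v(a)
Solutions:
 v(a) = C1 + 4*a*acos(2*a) - 2*sqrt(1 - 4*a^2) - sqrt(3)*log(cos(2*a))/2


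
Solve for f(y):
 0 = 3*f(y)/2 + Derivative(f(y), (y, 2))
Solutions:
 f(y) = C1*sin(sqrt(6)*y/2) + C2*cos(sqrt(6)*y/2)


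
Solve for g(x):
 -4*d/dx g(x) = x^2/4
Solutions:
 g(x) = C1 - x^3/48


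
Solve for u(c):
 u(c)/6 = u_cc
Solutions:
 u(c) = C1*exp(-sqrt(6)*c/6) + C2*exp(sqrt(6)*c/6)


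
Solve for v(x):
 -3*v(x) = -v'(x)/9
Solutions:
 v(x) = C1*exp(27*x)


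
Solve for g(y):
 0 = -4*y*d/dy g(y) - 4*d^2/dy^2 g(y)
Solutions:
 g(y) = C1 + C2*erf(sqrt(2)*y/2)


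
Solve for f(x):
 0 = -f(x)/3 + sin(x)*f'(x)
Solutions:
 f(x) = C1*(cos(x) - 1)^(1/6)/(cos(x) + 1)^(1/6)


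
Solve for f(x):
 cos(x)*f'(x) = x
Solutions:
 f(x) = C1 + Integral(x/cos(x), x)


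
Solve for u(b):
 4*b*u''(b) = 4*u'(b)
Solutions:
 u(b) = C1 + C2*b^2


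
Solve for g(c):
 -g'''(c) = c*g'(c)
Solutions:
 g(c) = C1 + Integral(C2*airyai(-c) + C3*airybi(-c), c)


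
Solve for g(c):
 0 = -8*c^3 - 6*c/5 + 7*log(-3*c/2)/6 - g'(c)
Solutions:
 g(c) = C1 - 2*c^4 - 3*c^2/5 + 7*c*log(-c)/6 + 7*c*(-1 - log(2) + log(3))/6


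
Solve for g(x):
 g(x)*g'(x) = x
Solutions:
 g(x) = -sqrt(C1 + x^2)
 g(x) = sqrt(C1 + x^2)


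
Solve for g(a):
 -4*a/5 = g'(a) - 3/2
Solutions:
 g(a) = C1 - 2*a^2/5 + 3*a/2


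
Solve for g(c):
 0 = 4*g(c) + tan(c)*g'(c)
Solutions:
 g(c) = C1/sin(c)^4


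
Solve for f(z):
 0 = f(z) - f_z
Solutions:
 f(z) = C1*exp(z)


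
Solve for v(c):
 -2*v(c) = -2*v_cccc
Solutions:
 v(c) = C1*exp(-c) + C2*exp(c) + C3*sin(c) + C4*cos(c)


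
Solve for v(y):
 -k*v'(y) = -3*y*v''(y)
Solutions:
 v(y) = C1 + y^(re(k)/3 + 1)*(C2*sin(log(y)*Abs(im(k))/3) + C3*cos(log(y)*im(k)/3))


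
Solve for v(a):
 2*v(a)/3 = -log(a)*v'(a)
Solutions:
 v(a) = C1*exp(-2*li(a)/3)


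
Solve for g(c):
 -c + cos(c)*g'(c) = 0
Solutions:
 g(c) = C1 + Integral(c/cos(c), c)


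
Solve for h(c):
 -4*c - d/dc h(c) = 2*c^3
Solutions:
 h(c) = C1 - c^4/2 - 2*c^2


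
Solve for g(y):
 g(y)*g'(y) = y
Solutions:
 g(y) = -sqrt(C1 + y^2)
 g(y) = sqrt(C1 + y^2)


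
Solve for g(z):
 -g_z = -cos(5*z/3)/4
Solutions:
 g(z) = C1 + 3*sin(5*z/3)/20


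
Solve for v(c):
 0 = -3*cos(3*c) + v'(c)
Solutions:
 v(c) = C1 + sin(3*c)


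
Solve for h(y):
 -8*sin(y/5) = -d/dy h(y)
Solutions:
 h(y) = C1 - 40*cos(y/5)


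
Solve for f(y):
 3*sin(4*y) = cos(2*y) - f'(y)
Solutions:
 f(y) = C1 + sin(2*y)/2 + 3*cos(4*y)/4


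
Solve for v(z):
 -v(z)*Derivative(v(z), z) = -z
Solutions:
 v(z) = -sqrt(C1 + z^2)
 v(z) = sqrt(C1 + z^2)


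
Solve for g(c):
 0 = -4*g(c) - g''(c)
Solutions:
 g(c) = C1*sin(2*c) + C2*cos(2*c)


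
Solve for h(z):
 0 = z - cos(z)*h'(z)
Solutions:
 h(z) = C1 + Integral(z/cos(z), z)


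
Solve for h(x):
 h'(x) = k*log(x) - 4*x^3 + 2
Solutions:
 h(x) = C1 + k*x*log(x) - k*x - x^4 + 2*x


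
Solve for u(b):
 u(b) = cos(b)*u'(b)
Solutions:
 u(b) = C1*sqrt(sin(b) + 1)/sqrt(sin(b) - 1)


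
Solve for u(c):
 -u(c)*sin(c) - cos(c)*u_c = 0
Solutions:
 u(c) = C1*cos(c)


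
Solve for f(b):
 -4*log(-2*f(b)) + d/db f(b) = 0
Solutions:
 -Integral(1/(log(-_y) + log(2)), (_y, f(b)))/4 = C1 - b


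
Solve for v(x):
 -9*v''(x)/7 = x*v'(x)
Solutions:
 v(x) = C1 + C2*erf(sqrt(14)*x/6)


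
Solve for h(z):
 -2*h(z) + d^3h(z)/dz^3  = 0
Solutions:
 h(z) = C3*exp(2^(1/3)*z) + (C1*sin(2^(1/3)*sqrt(3)*z/2) + C2*cos(2^(1/3)*sqrt(3)*z/2))*exp(-2^(1/3)*z/2)


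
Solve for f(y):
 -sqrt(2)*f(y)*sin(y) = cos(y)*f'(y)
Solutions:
 f(y) = C1*cos(y)^(sqrt(2))


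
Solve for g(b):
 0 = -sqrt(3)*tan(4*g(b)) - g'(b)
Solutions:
 g(b) = -asin(C1*exp(-4*sqrt(3)*b))/4 + pi/4
 g(b) = asin(C1*exp(-4*sqrt(3)*b))/4


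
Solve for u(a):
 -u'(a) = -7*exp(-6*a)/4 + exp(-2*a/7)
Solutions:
 u(a) = C1 - 7*exp(-6*a)/24 + 7*exp(-2*a/7)/2


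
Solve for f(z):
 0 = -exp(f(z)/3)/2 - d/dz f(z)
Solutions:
 f(z) = 3*log(1/(C1 + z)) + 3*log(6)


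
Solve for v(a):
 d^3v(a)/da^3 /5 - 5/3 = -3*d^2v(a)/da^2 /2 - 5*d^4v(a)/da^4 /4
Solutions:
 v(a) = C1 + C2*a + 5*a^2/9 + (C3*sin(sqrt(746)*a/25) + C4*cos(sqrt(746)*a/25))*exp(-2*a/25)


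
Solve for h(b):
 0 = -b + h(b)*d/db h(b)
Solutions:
 h(b) = -sqrt(C1 + b^2)
 h(b) = sqrt(C1 + b^2)


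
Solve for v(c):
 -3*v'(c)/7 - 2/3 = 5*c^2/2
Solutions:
 v(c) = C1 - 35*c^3/18 - 14*c/9


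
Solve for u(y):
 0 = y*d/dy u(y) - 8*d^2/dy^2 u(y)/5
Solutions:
 u(y) = C1 + C2*erfi(sqrt(5)*y/4)


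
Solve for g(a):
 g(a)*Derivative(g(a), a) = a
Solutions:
 g(a) = -sqrt(C1 + a^2)
 g(a) = sqrt(C1 + a^2)


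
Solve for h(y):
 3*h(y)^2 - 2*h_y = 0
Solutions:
 h(y) = -2/(C1 + 3*y)


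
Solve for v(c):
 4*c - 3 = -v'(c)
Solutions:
 v(c) = C1 - 2*c^2 + 3*c


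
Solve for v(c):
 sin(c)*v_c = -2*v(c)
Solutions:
 v(c) = C1*(cos(c) + 1)/(cos(c) - 1)


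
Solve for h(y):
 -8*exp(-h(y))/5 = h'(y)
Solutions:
 h(y) = log(C1 - 8*y/5)


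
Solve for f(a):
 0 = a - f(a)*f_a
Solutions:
 f(a) = -sqrt(C1 + a^2)
 f(a) = sqrt(C1 + a^2)


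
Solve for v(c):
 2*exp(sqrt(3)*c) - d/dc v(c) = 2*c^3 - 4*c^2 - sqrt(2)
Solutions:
 v(c) = C1 - c^4/2 + 4*c^3/3 + sqrt(2)*c + 2*sqrt(3)*exp(sqrt(3)*c)/3


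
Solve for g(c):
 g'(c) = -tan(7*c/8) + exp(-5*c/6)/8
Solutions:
 g(c) = C1 - 4*log(tan(7*c/8)^2 + 1)/7 - 3*exp(-5*c/6)/20


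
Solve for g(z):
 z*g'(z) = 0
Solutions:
 g(z) = C1


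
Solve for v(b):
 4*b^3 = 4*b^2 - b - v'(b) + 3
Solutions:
 v(b) = C1 - b^4 + 4*b^3/3 - b^2/2 + 3*b


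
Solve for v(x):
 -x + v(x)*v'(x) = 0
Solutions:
 v(x) = -sqrt(C1 + x^2)
 v(x) = sqrt(C1 + x^2)


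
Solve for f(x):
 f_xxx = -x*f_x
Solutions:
 f(x) = C1 + Integral(C2*airyai(-x) + C3*airybi(-x), x)


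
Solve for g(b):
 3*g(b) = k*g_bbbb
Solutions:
 g(b) = C1*exp(-3^(1/4)*b*(1/k)^(1/4)) + C2*exp(3^(1/4)*b*(1/k)^(1/4)) + C3*exp(-3^(1/4)*I*b*(1/k)^(1/4)) + C4*exp(3^(1/4)*I*b*(1/k)^(1/4))


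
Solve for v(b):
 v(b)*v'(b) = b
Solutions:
 v(b) = -sqrt(C1 + b^2)
 v(b) = sqrt(C1 + b^2)


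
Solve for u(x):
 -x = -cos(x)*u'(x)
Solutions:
 u(x) = C1 + Integral(x/cos(x), x)


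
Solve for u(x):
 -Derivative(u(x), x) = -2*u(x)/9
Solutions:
 u(x) = C1*exp(2*x/9)


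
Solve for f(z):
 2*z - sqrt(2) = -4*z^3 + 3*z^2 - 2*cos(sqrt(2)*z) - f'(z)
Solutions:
 f(z) = C1 - z^4 + z^3 - z^2 + sqrt(2)*z - sqrt(2)*sin(sqrt(2)*z)


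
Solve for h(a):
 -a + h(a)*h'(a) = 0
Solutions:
 h(a) = -sqrt(C1 + a^2)
 h(a) = sqrt(C1 + a^2)


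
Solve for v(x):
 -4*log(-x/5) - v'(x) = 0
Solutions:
 v(x) = C1 - 4*x*log(-x) + 4*x*(1 + log(5))


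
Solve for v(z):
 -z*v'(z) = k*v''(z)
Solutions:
 v(z) = C1 + C2*sqrt(k)*erf(sqrt(2)*z*sqrt(1/k)/2)


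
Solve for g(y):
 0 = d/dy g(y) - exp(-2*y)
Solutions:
 g(y) = C1 - exp(-2*y)/2


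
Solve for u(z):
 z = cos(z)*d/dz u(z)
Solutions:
 u(z) = C1 + Integral(z/cos(z), z)


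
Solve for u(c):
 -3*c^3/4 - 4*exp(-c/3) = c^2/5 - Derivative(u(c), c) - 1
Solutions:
 u(c) = C1 + 3*c^4/16 + c^3/15 - c - 12*exp(-c/3)


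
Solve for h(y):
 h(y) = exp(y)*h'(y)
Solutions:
 h(y) = C1*exp(-exp(-y))


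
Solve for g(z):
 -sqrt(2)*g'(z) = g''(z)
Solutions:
 g(z) = C1 + C2*exp(-sqrt(2)*z)


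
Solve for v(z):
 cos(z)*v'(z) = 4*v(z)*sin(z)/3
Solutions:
 v(z) = C1/cos(z)^(4/3)


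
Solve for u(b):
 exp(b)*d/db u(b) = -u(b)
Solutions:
 u(b) = C1*exp(exp(-b))


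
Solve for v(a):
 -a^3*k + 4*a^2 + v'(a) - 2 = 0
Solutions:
 v(a) = C1 + a^4*k/4 - 4*a^3/3 + 2*a


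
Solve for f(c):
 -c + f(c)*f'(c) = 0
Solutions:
 f(c) = -sqrt(C1 + c^2)
 f(c) = sqrt(C1 + c^2)


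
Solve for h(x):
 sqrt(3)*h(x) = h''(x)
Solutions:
 h(x) = C1*exp(-3^(1/4)*x) + C2*exp(3^(1/4)*x)


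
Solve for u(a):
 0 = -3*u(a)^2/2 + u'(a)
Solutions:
 u(a) = -2/(C1 + 3*a)


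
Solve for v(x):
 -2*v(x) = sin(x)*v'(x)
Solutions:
 v(x) = C1*(cos(x) + 1)/(cos(x) - 1)


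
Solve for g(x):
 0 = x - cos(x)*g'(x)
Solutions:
 g(x) = C1 + Integral(x/cos(x), x)


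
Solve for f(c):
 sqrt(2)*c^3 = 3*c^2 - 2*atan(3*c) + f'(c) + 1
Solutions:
 f(c) = C1 + sqrt(2)*c^4/4 - c^3 + 2*c*atan(3*c) - c - log(9*c^2 + 1)/3


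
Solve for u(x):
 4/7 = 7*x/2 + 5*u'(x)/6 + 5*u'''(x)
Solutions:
 u(x) = C1 + C2*sin(sqrt(6)*x/6) + C3*cos(sqrt(6)*x/6) - 21*x^2/10 + 24*x/35


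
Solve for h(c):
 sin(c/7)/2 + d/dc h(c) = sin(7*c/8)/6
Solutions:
 h(c) = C1 + 7*cos(c/7)/2 - 4*cos(7*c/8)/21


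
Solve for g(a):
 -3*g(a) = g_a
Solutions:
 g(a) = C1*exp(-3*a)


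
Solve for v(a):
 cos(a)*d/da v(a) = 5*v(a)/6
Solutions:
 v(a) = C1*(sin(a) + 1)^(5/12)/(sin(a) - 1)^(5/12)


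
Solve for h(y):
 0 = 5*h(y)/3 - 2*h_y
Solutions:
 h(y) = C1*exp(5*y/6)


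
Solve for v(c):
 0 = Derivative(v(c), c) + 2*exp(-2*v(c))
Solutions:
 v(c) = log(-sqrt(C1 - 4*c))
 v(c) = log(C1 - 4*c)/2


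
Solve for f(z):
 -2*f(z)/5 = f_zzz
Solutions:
 f(z) = C3*exp(-2^(1/3)*5^(2/3)*z/5) + (C1*sin(2^(1/3)*sqrt(3)*5^(2/3)*z/10) + C2*cos(2^(1/3)*sqrt(3)*5^(2/3)*z/10))*exp(2^(1/3)*5^(2/3)*z/10)


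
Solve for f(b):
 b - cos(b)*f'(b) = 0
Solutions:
 f(b) = C1 + Integral(b/cos(b), b)


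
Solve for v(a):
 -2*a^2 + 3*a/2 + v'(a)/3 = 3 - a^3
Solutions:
 v(a) = C1 - 3*a^4/4 + 2*a^3 - 9*a^2/4 + 9*a


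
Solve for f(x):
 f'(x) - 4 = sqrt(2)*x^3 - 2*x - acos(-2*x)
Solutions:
 f(x) = C1 + sqrt(2)*x^4/4 - x^2 - x*acos(-2*x) + 4*x - sqrt(1 - 4*x^2)/2


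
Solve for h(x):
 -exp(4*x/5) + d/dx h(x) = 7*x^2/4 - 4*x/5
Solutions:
 h(x) = C1 + 7*x^3/12 - 2*x^2/5 + 5*exp(4*x/5)/4


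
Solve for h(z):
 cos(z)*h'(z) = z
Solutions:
 h(z) = C1 + Integral(z/cos(z), z)


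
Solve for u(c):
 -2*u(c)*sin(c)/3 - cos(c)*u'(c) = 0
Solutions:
 u(c) = C1*cos(c)^(2/3)


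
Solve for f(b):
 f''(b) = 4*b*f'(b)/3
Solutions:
 f(b) = C1 + C2*erfi(sqrt(6)*b/3)


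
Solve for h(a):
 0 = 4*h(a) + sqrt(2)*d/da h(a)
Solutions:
 h(a) = C1*exp(-2*sqrt(2)*a)


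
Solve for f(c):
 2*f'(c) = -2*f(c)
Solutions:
 f(c) = C1*exp(-c)


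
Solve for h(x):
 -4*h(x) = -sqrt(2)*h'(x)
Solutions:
 h(x) = C1*exp(2*sqrt(2)*x)


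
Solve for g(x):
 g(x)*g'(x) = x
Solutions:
 g(x) = -sqrt(C1 + x^2)
 g(x) = sqrt(C1 + x^2)


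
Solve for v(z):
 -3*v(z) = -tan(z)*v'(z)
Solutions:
 v(z) = C1*sin(z)^3


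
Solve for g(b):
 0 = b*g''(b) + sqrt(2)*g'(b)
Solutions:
 g(b) = C1 + C2*b^(1 - sqrt(2))


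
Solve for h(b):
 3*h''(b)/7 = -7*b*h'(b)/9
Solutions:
 h(b) = C1 + C2*erf(7*sqrt(6)*b/18)


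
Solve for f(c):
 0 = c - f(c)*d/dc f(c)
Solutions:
 f(c) = -sqrt(C1 + c^2)
 f(c) = sqrt(C1 + c^2)


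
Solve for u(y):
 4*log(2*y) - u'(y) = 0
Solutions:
 u(y) = C1 + 4*y*log(y) - 4*y + y*log(16)


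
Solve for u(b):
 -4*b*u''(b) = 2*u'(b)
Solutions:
 u(b) = C1 + C2*sqrt(b)


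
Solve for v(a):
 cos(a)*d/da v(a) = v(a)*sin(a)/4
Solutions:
 v(a) = C1/cos(a)^(1/4)


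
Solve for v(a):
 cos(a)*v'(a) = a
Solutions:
 v(a) = C1 + Integral(a/cos(a), a)


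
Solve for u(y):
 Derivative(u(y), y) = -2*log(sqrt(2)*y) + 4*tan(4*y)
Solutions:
 u(y) = C1 - 2*y*log(y) - y*log(2) + 2*y - log(cos(4*y))


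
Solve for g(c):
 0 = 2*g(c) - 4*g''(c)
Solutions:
 g(c) = C1*exp(-sqrt(2)*c/2) + C2*exp(sqrt(2)*c/2)


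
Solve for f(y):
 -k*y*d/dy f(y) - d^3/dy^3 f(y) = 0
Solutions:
 f(y) = C1 + Integral(C2*airyai(y*(-k)^(1/3)) + C3*airybi(y*(-k)^(1/3)), y)


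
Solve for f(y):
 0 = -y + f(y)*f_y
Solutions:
 f(y) = -sqrt(C1 + y^2)
 f(y) = sqrt(C1 + y^2)


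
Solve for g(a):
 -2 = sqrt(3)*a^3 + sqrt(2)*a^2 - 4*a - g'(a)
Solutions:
 g(a) = C1 + sqrt(3)*a^4/4 + sqrt(2)*a^3/3 - 2*a^2 + 2*a


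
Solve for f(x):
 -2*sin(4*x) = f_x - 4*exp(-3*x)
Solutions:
 f(x) = C1 + cos(4*x)/2 - 4*exp(-3*x)/3


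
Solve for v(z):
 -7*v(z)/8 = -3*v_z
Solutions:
 v(z) = C1*exp(7*z/24)


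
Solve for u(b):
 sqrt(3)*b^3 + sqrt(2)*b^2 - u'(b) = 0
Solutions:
 u(b) = C1 + sqrt(3)*b^4/4 + sqrt(2)*b^3/3


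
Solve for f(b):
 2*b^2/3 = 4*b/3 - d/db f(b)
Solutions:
 f(b) = C1 - 2*b^3/9 + 2*b^2/3


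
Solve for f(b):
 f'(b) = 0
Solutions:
 f(b) = C1


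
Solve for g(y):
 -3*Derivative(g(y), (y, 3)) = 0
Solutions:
 g(y) = C1 + C2*y + C3*y^2


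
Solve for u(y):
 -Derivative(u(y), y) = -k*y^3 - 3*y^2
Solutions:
 u(y) = C1 + k*y^4/4 + y^3


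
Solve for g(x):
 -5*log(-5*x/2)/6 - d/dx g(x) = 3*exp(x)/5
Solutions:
 g(x) = C1 - 5*x*log(-x)/6 + 5*x*(-log(5) + log(2) + 1)/6 - 3*exp(x)/5


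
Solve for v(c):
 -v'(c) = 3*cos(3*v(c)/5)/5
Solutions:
 3*c/5 - 5*log(sin(3*v(c)/5) - 1)/6 + 5*log(sin(3*v(c)/5) + 1)/6 = C1


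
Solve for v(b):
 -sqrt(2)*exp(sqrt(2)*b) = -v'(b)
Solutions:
 v(b) = C1 + exp(sqrt(2)*b)


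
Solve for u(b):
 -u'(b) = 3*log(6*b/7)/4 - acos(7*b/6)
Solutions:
 u(b) = C1 - 3*b*log(b)/4 + b*acos(7*b/6) - 3*b*log(6)/4 + 3*b/4 + 3*b*log(7)/4 - sqrt(36 - 49*b^2)/7


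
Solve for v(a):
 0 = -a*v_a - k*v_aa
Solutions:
 v(a) = C1 + C2*sqrt(k)*erf(sqrt(2)*a*sqrt(1/k)/2)


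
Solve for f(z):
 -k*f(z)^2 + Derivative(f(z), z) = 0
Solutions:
 f(z) = -1/(C1 + k*z)


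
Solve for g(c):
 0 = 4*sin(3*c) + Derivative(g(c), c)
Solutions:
 g(c) = C1 + 4*cos(3*c)/3


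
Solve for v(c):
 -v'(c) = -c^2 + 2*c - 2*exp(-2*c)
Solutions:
 v(c) = C1 + c^3/3 - c^2 - exp(-2*c)


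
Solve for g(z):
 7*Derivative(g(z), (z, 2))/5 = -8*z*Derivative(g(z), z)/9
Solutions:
 g(z) = C1 + C2*erf(2*sqrt(35)*z/21)


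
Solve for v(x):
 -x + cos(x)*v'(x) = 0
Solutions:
 v(x) = C1 + Integral(x/cos(x), x)


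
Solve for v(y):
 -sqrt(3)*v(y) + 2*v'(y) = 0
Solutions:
 v(y) = C1*exp(sqrt(3)*y/2)


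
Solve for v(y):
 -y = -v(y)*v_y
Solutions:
 v(y) = -sqrt(C1 + y^2)
 v(y) = sqrt(C1 + y^2)


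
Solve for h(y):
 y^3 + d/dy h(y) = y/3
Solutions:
 h(y) = C1 - y^4/4 + y^2/6


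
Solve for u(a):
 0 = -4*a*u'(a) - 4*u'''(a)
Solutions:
 u(a) = C1 + Integral(C2*airyai(-a) + C3*airybi(-a), a)


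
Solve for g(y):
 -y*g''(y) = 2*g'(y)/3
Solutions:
 g(y) = C1 + C2*y^(1/3)


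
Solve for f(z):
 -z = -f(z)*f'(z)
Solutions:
 f(z) = -sqrt(C1 + z^2)
 f(z) = sqrt(C1 + z^2)


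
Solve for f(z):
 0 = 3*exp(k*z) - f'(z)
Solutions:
 f(z) = C1 + 3*exp(k*z)/k


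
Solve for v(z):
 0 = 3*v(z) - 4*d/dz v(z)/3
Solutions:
 v(z) = C1*exp(9*z/4)


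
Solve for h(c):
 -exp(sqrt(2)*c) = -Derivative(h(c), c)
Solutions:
 h(c) = C1 + sqrt(2)*exp(sqrt(2)*c)/2


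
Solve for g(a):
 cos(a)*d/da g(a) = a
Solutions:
 g(a) = C1 + Integral(a/cos(a), a)


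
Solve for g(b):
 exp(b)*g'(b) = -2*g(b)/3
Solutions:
 g(b) = C1*exp(2*exp(-b)/3)


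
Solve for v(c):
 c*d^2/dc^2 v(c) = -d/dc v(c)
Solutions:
 v(c) = C1 + C2*log(c)


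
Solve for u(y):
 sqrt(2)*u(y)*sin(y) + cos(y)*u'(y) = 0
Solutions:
 u(y) = C1*cos(y)^(sqrt(2))


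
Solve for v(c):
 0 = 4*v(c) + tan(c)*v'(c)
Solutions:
 v(c) = C1/sin(c)^4


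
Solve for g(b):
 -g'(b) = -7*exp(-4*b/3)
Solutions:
 g(b) = C1 - 21*exp(-4*b/3)/4


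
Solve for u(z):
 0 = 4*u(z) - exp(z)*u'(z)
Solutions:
 u(z) = C1*exp(-4*exp(-z))


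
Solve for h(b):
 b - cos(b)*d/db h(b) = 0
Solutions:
 h(b) = C1 + Integral(b/cos(b), b)


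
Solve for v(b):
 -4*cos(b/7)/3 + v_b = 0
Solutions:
 v(b) = C1 + 28*sin(b/7)/3


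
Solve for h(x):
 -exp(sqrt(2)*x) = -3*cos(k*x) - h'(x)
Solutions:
 h(x) = C1 + sqrt(2)*exp(sqrt(2)*x)/2 - 3*sin(k*x)/k


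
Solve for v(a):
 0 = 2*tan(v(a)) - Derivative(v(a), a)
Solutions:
 v(a) = pi - asin(C1*exp(2*a))
 v(a) = asin(C1*exp(2*a))
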